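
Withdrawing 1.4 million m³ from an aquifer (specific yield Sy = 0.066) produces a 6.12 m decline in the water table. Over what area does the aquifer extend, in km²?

ΔV = 1.4 million m³ = 1.4 × 10^6 m³
A = ΔV / (Sy × Δh) = 1.4 × 10^6 / (0.066 × 6.12) = 3.466 × 10^6 m²
A = 3.466 × 10^6 m² = 3.466 km²

A ≈ 3.47 km²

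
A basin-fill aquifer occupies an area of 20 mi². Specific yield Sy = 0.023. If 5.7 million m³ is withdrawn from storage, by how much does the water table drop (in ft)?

Δh ≈ 15.7 ft

A = 20 mi² = 5.18 × 10^7 m²
ΔV = 5.7 million m³ = 5.7 × 10^6 m³
Δh = ΔV / (Sy × A) = 5.7 × 10^6 m³ / (0.023 × 5.18 × 10^7 m²) = 4.784 m
Δh = 4.784 m = 15.7 ft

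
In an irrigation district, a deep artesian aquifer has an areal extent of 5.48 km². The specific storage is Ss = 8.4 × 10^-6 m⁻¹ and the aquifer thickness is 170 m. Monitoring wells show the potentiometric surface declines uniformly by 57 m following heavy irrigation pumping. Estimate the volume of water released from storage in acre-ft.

S = Ss × b = 8.4 × 10^-6 m⁻¹ × 170 m = 1.428 × 10^-3
A = 5.48 km² = 5.48 × 10^6 m²
ΔV = S × A × Δh = 0.001428 × 5.48 × 10^6 m² × 57 m = 4.461 × 10^5 m³
ΔV = 4.461 × 10^5 m³ = 361.6 acre-ft

ΔV ≈ 362 acre-ft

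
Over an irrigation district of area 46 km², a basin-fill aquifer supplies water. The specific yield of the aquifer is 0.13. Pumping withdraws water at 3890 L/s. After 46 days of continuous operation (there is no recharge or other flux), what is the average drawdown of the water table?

A = 46 km² = 4.6 × 10^7 m²
Q = 3890 L/s = 3.361 × 10^5 m³/d
ΔV = Q × t = 3.361 × 10^5 m³/d × 46 d = 1.546 × 10^7 m³
Δh = ΔV / (Sy × A) = 1.546 × 10^7 / (0.13 × 4.6 × 10^7) = 2.585 m

Δh ≈ 2.59 m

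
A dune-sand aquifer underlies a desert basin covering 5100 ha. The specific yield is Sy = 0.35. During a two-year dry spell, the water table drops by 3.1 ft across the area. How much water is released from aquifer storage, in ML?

ΔV ≈ 16900 ML

A = 5100 ha = 5.1 × 10^7 m²
Δh = 3.1 ft = 0.9449 m
ΔV = Sy × A × Δh = 0.35 × 5.1 × 10^7 m² × 0.9449 m = 1.687 × 10^7 m³
ΔV = 1.687 × 10^7 m³ = 16870 ML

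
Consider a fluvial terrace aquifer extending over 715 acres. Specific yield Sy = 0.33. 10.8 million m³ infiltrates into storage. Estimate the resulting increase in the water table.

A = 715 acres = 2.894 × 10^6 m²
ΔV = 10.8 million m³ = 1.08 × 10^7 m³
Δh = ΔV / (Sy × A) = 1.08 × 10^7 m³ / (0.33 × 2.894 × 10^6 m²) = 11.31 m

Δh ≈ 11.3 m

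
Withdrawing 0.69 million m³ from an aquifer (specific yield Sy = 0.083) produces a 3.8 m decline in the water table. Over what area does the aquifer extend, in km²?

A ≈ 2.19 km²

ΔV = 0.69 million m³ = 6.9 × 10^5 m³
A = ΔV / (Sy × Δh) = 6.9 × 10^5 / (0.083 × 3.8) = 2.188 × 10^6 m²
A = 2.188 × 10^6 m² = 2.188 km²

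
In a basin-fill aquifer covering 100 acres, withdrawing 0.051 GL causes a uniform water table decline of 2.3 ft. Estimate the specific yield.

A = 100 acres = 4.047 × 10^5 m²
Δh = 2.3 ft = 0.701 m
ΔV = 0.051 GL = 51000 m³
Sy = ΔV / (A × Δh) = 51000 m³ / (4.047 × 10^5 m² × 0.701 m) = 0.1798

Sy ≈ 0.18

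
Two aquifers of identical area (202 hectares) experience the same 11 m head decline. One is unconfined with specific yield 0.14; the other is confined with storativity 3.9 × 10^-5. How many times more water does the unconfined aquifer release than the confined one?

ΔV_u / ΔV_c ≈ 3590

A = 202 hectares = 2.02 × 10^6 m²
Unconfined: ΔV_u = Sy × A × Δh = 0.14 × 2.02 × 10^6 × 11 = 3.111 × 10^6 m³
Confined: ΔV_c = S × A × Δh = 3.9 × 10^-5 × 2.02 × 10^6 × 11 = 866.6 m³
Ratio = ΔV_u / ΔV_c = Sy / S = 0.14 / 3.9 × 10^-5 = 3590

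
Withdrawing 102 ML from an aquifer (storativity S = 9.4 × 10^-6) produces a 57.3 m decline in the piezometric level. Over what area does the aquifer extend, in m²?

A ≈ 1.89 × 10^8 m²

ΔV = 102 ML = 1.02 × 10^5 m³
A = ΔV / (S × Δh) = 1.02 × 10^5 / (9.4 × 10^-6 × 57.3) = 1.894 × 10^8 m²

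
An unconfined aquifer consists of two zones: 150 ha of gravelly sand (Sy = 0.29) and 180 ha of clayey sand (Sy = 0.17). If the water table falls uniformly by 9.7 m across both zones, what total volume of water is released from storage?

A₁ = 150 ha = 1.5 × 10^6 m²; A₂ = 180 ha = 1.8 × 10^6 m²
ΔV₁ = 0.29 × 1.5 × 10^6 × 9.7 = 4.219 × 10^6 m³
ΔV₂ = 0.17 × 1.8 × 10^6 × 9.7 = 2.968 × 10^6 m³
ΔV = ΔV₁ + ΔV₂ = 7.188 × 10^6 m³

ΔV ≈ 7.19 × 10^6 m³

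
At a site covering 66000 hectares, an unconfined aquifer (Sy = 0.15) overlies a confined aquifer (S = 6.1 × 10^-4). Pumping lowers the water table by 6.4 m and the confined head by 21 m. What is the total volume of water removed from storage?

ΔV ≈ 6.42 × 10^8 m³

A = 66000 hectares = 6.6 × 10^8 m²
Unconfined: ΔV_u = Sy × A × Δh_u = 0.15 × 6.6 × 10^8 × 6.4 = 6.336 × 10^8 m³
Confined: ΔV_c = S × A × Δh_c = 6.1 × 10^-4 × 6.6 × 10^8 × 21 = 8.455 × 10^6 m³
Total ΔV = 6.336 × 10^8 + 8.455 × 10^6 = 6.421 × 10^8 m³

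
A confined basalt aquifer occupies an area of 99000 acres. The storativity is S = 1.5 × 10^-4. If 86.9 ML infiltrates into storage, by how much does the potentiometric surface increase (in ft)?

Δh ≈ 4.74 ft

A = 99000 acres = 4.006 × 10^8 m²
ΔV = 86.9 ML = 86900 m³
Δh = ΔV / (S × A) = 86900 m³ / (1.5 × 10^-4 × 4.006 × 10^8 m²) = 1.446 m
Δh = 1.446 m = 4.744 ft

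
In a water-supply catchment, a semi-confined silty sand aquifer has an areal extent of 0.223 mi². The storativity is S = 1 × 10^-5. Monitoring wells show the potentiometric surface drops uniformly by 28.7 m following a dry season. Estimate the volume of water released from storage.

A = 0.223 mi² = 5.776 × 10^5 m²
ΔV = S × A × Δh = 1 × 10^-5 × 5.776 × 10^5 m² × 28.7 m = 165.8 m³

ΔV ≈ 166 m³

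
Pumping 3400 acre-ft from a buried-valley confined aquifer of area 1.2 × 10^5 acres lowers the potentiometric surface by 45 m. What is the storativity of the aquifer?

A = 1.2 × 10^5 acres = 4.856 × 10^8 m²
ΔV = 3400 acre-ft = 4.194 × 10^6 m³
S = ΔV / (A × Δh) = 4.194 × 10^6 m³ / (4.856 × 10^8 m² × 45 m) = 1.919 × 10^-4

S ≈ 1.9 × 10^-4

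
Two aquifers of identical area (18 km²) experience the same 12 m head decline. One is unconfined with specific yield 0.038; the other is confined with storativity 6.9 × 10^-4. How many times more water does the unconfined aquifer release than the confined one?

ΔV_u / ΔV_c ≈ 55.1

A = 18 km² = 1.8 × 10^7 m²
Unconfined: ΔV_u = Sy × A × Δh = 0.038 × 1.8 × 10^7 × 12 = 8.208 × 10^6 m³
Confined: ΔV_c = S × A × Δh = 6.9 × 10^-4 × 1.8 × 10^7 × 12 = 1.49 × 10^5 m³
Ratio = ΔV_u / ΔV_c = Sy / S = 0.038 / 6.9 × 10^-4 = 55.07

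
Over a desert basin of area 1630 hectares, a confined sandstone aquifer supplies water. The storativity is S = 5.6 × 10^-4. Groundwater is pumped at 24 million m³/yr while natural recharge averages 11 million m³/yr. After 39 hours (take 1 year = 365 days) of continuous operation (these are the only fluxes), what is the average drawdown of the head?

Δh ≈ 6.34 m

A = 1630 hectares = 1.63 × 10^7 m²
Net abstraction = 24 − 11 = 13 million m³/yr
Q_net = 13 million m³/yr = 35620 m³/d
t = 39 hours = 1.625 d
ΔV = Q × t = 35620 m³/d × 1.625 d = 57880 m³
Δh = ΔV / (S × A) = 57880 / (5.6 × 10^-4 × 1.63 × 10^7) = 6.341 m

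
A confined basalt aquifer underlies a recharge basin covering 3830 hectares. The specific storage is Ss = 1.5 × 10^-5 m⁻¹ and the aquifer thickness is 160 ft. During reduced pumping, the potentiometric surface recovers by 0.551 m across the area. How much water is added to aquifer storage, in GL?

ΔV ≈ 0.0154 GL

b = 160 ft = 48.77 m
S = Ss × b = 1.5 × 10^-5 m⁻¹ × 48.77 m = 7.315 × 10^-4
A = 3830 hectares = 3.83 × 10^7 m²
ΔV = S × A × Δh = 7.315 × 10^-4 × 3.83 × 10^7 m² × 0.551 m = 15440 m³
ΔV = 15440 m³ = 0.01544 GL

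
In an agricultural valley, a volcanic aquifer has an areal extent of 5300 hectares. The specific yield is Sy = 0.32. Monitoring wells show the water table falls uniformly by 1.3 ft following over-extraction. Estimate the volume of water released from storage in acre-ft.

A = 5300 hectares = 5.3 × 10^7 m²
Δh = 1.3 ft = 0.3962 m
ΔV = Sy × A × Δh = 0.32 × 5.3 × 10^7 m² × 0.3962 m = 6.72 × 10^6 m³
ΔV = 6.72 × 10^6 m³ = 5448 acre-ft

ΔV ≈ 5450 acre-ft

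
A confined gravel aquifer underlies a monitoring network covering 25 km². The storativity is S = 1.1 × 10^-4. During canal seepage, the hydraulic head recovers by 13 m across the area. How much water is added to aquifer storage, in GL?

A = 25 km² = 2.5 × 10^7 m²
ΔV = S × A × Δh = 1.1 × 10^-4 × 2.5 × 10^7 m² × 13 m = 35750 m³
ΔV = 35750 m³ = 0.03575 GL

ΔV ≈ 0.0357 GL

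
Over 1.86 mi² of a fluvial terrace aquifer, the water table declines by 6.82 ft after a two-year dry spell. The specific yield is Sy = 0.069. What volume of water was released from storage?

A = 1.86 mi² = 4.817 × 10^6 m²
Δh = 6.82 ft = 2.079 m
ΔV = Sy × A × Δh = 0.069 × 4.817 × 10^6 m² × 2.079 m = 6.91 × 10^5 m³

ΔV ≈ 6.91 × 10^5 m³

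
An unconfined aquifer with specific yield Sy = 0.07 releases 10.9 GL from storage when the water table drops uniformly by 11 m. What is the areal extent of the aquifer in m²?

A ≈ 1.42 × 10^7 m²

ΔV = 10.9 GL = 1.09 × 10^7 m³
A = ΔV / (Sy × Δh) = 1.09 × 10^7 / (0.07 × 11) = 1.416 × 10^7 m²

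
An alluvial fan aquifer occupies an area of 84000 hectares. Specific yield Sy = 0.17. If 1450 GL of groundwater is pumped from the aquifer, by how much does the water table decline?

A = 84000 hectares = 8.4 × 10^8 m²
ΔV = 1450 GL = 1.45 × 10^9 m³
Δh = ΔV / (Sy × A) = 1.45 × 10^9 m³ / (0.17 × 8.4 × 10^8 m²) = 10.15 m

Δh ≈ 10.2 m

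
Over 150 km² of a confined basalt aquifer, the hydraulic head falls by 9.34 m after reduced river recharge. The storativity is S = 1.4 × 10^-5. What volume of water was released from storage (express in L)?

ΔV ≈ 1.96 × 10^7 L

A = 150 km² = 1.5 × 10^8 m²
ΔV = S × A × Δh = 1.4 × 10^-5 × 1.5 × 10^8 m² × 9.34 m = 19610 m³
ΔV = 19610 m³ = 1.961 × 10^7 L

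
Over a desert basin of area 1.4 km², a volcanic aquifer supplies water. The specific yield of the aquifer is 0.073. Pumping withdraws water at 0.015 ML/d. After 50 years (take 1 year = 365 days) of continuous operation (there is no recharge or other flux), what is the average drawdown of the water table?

A = 1.4 km² = 1.4 × 10^6 m²
Q = 0.015 ML/d = 15 m³/d
t = 50 years = 18250 d
ΔV = Q × t = 15 m³/d × 18250 d = 2.737 × 10^5 m³
Δh = ΔV / (Sy × A) = 2.737 × 10^5 / (0.073 × 1.4 × 10^6) = 2.679 m

Δh ≈ 2.68 m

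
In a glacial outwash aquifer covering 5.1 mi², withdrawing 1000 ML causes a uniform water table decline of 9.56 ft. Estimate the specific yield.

Sy ≈ 0.026

A = 5.1 mi² = 1.321 × 10^7 m²
Δh = 9.56 ft = 2.914 m
ΔV = 1000 ML = 1 × 10^6 m³
Sy = ΔV / (A × Δh) = 1 × 10^6 m³ / (1.321 × 10^7 m² × 2.914 m) = 0.02598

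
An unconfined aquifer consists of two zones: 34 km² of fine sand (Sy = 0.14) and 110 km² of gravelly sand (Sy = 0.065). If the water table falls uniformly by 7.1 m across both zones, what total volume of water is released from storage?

ΔV ≈ 8.46 × 10^7 m³

A₁ = 34 km² = 3.4 × 10^7 m²; A₂ = 110 km² = 1.1 × 10^8 m²
ΔV₁ = 0.14 × 3.4 × 10^7 × 7.1 = 3.38 × 10^7 m³
ΔV₂ = 0.065 × 1.1 × 10^8 × 7.1 = 5.077 × 10^7 m³
ΔV = ΔV₁ + ΔV₂ = 8.456 × 10^7 m³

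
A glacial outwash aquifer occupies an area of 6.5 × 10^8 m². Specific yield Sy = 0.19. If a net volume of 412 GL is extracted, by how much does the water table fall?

Δh ≈ 3.34 m

ΔV = 412 GL = 4.12 × 10^8 m³
Δh = ΔV / (Sy × A) = 4.12 × 10^8 m³ / (0.19 × 6.5 × 10^8 m²) = 3.336 m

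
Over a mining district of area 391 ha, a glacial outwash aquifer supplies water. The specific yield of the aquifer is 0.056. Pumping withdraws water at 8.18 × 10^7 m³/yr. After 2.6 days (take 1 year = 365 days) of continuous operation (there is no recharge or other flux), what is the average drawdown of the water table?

Δh ≈ 2.66 m

A = 391 ha = 3.91 × 10^6 m²
Q = 8.18 × 10^7 m³/yr = 2.241 × 10^5 m³/d
ΔV = Q × t = 2.241 × 10^5 m³/d × 2.6 d = 5.827 × 10^5 m³
Δh = ΔV / (Sy × A) = 5.827 × 10^5 / (0.056 × 3.91 × 10^6) = 2.661 m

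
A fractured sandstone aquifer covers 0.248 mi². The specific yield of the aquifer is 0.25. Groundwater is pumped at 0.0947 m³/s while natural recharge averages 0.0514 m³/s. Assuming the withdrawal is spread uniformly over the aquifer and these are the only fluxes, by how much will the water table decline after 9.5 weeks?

Δh ≈ 1.55 m

A = 0.248 mi² = 6.423 × 10^5 m²
Net abstraction = 0.0947 − 0.0514 = 0.0433 m³/s
Q_net = 0.0433 m³/s = 3741 m³/d
t = 9.5 weeks = 66.5 d
ΔV = Q × t = 3741 m³/d × 66.5 d = 2.488 × 10^5 m³
Δh = ΔV / (Sy × A) = 2.488 × 10^5 / (0.25 × 6.423 × 10^5) = 1.549 m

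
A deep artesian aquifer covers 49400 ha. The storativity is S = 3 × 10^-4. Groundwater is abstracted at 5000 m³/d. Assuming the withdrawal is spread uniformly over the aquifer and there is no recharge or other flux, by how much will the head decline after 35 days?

A = 49400 ha = 4.94 × 10^8 m²
ΔV = Q × t = 5000 m³/d × 35 d = 1.75 × 10^5 m³
Δh = ΔV / (S × A) = 1.75 × 10^5 / (3 × 10^-4 × 4.94 × 10^8) = 1.181 m

Δh ≈ 1.18 m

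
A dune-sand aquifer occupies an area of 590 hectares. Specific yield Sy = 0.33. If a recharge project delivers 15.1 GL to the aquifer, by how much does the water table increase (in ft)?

A = 590 hectares = 5.9 × 10^6 m²
ΔV = 15.1 GL = 1.51 × 10^7 m³
Δh = ΔV / (Sy × A) = 1.51 × 10^7 m³ / (0.33 × 5.9 × 10^6 m²) = 7.756 m
Δh = 7.756 m = 25.44 ft

Δh ≈ 25.4 ft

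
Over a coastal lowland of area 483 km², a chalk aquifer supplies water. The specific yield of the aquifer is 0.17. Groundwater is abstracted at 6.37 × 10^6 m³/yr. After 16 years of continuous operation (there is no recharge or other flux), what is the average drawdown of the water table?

Δh ≈ 1.24 m

A = 483 km² = 4.83 × 10^8 m²
Q = 6.37 × 10^6 m³/yr = 17450 m³/d
t = 16 years = 5840 d
ΔV = Q × t = 17450 m³/d × 5840 d = 1.019 × 10^8 m³
Δh = ΔV / (Sy × A) = 1.019 × 10^8 / (0.17 × 4.83 × 10^8) = 1.241 m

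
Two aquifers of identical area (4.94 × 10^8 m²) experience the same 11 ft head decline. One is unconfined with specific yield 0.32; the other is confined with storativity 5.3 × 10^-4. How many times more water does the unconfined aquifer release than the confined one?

Δh = 11 ft = 3.353 m
Unconfined: ΔV_u = Sy × A × Δh = 0.32 × 4.94 × 10^8 × 3.353 = 5.3 × 10^8 m³
Confined: ΔV_c = S × A × Δh = 5.3 × 10^-4 × 4.94 × 10^8 × 3.353 = 8.778 × 10^5 m³
Ratio = ΔV_u / ΔV_c = Sy / S = 0.32 / 5.3 × 10^-4 = 603.8

ΔV_u / ΔV_c ≈ 604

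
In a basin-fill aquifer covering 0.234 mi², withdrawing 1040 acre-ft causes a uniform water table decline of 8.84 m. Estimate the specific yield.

A = 0.234 mi² = 6.061 × 10^5 m²
ΔV = 1040 acre-ft = 1.283 × 10^6 m³
Sy = ΔV / (A × Δh) = 1.283 × 10^6 m³ / (6.061 × 10^5 m² × 8.84 m) = 0.2394

Sy ≈ 0.24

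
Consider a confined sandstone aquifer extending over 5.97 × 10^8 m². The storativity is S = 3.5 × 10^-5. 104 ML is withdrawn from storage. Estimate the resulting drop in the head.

Δh ≈ 4.98 m

ΔV = 104 ML = 1.04 × 10^5 m³
Δh = ΔV / (S × A) = 1.04 × 10^5 m³ / (3.5 × 10^-5 × 5.97 × 10^8 m²) = 4.977 m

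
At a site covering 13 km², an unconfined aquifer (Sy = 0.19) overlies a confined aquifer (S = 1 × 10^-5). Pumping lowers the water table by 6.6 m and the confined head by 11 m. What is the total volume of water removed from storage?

ΔV ≈ 1.63 × 10^7 m³

A = 13 km² = 1.3 × 10^7 m²
Unconfined: ΔV_u = Sy × A × Δh_u = 0.19 × 1.3 × 10^7 × 6.6 = 1.63 × 10^7 m³
Confined: ΔV_c = S × A × Δh_c = 1 × 10^-5 × 1.3 × 10^7 × 11 = 1430 m³
Total ΔV = 1.63 × 10^7 + 1430 = 1.63 × 10^7 m³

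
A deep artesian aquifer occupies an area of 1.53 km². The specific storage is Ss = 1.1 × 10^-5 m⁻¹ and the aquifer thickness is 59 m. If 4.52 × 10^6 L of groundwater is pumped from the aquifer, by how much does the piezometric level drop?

S = Ss × b = 1.1 × 10^-5 m⁻¹ × 59 m = 6.49 × 10^-4
A = 1.53 km² = 1.53 × 10^6 m²
ΔV = 4.52 × 10^6 L = 4520 m³
Δh = ΔV / (S × A) = 4520 m³ / (6.49 × 10^-4 × 1.53 × 10^6 m²) = 4.552 m

Δh ≈ 4.55 m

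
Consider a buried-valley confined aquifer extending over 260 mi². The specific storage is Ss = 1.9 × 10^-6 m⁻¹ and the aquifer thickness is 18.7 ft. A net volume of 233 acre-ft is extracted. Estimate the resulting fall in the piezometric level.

Δh ≈ 39.4 m

b = 18.7 ft = 5.7 m
S = Ss × b = 1.9 × 10^-6 m⁻¹ × 5.7 m = 1.083 × 10^-5
A = 260 mi² = 6.734 × 10^8 m²
ΔV = 233 acre-ft = 2.874 × 10^5 m³
Δh = ΔV / (S × A) = 2.874 × 10^5 m³ / (1.083 × 10^-5 × 6.734 × 10^8 m²) = 39.41 m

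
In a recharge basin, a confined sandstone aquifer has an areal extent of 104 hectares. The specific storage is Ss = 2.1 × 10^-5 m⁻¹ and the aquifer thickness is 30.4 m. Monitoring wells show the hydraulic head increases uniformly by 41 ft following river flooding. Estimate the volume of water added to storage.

S = Ss × b = 2.1 × 10^-5 m⁻¹ × 30.4 m = 6.384 × 10^-4
A = 104 hectares = 1.04 × 10^6 m²
Δh = 41 ft = 12.5 m
ΔV = S × A × Δh = 6.384 × 10^-4 × 1.04 × 10^6 m² × 12.5 m = 8297 m³

ΔV ≈ 8300 m³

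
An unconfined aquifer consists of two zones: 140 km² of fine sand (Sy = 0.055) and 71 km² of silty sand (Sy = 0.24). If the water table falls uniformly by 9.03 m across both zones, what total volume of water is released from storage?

A₁ = 140 km² = 1.4 × 10^8 m²; A₂ = 71 km² = 7.1 × 10^7 m²
ΔV₁ = 0.055 × 1.4 × 10^8 × 9.03 = 6.953 × 10^7 m³
ΔV₂ = 0.24 × 7.1 × 10^7 × 9.03 = 1.539 × 10^8 m³
ΔV = ΔV₁ + ΔV₂ = 2.234 × 10^8 m³

ΔV ≈ 2.23 × 10^8 m³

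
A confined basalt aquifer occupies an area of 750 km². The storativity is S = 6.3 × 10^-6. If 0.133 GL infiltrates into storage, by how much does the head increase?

A = 750 km² = 7.5 × 10^8 m²
ΔV = 0.133 GL = 1.33 × 10^5 m³
Δh = ΔV / (S × A) = 1.33 × 10^5 m³ / (6.3 × 10^-6 × 7.5 × 10^8 m²) = 28.15 m

Δh ≈ 28.1 m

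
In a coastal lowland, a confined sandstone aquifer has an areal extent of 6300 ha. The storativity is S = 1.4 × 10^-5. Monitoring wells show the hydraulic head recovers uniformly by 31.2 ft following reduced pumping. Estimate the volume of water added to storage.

ΔV ≈ 8390 m³

A = 6300 ha = 6.3 × 10^7 m²
Δh = 31.2 ft = 9.51 m
ΔV = S × A × Δh = 1.4 × 10^-5 × 6.3 × 10^7 m² × 9.51 m = 8388 m³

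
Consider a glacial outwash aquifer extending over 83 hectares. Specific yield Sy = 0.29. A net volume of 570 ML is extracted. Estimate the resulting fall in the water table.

A = 83 hectares = 8.3 × 10^5 m²
ΔV = 570 ML = 5.7 × 10^5 m³
Δh = ΔV / (Sy × A) = 5.7 × 10^5 m³ / (0.29 × 8.3 × 10^5 m²) = 2.368 m

Δh ≈ 2.37 m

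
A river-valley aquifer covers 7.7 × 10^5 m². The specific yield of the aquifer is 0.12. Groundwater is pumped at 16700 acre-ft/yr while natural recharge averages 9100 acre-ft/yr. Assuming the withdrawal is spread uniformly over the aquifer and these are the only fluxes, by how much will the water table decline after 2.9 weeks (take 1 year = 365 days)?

Net abstraction = 16700 − 9100 = 7600 acre-ft/yr
Q_net = 7600 acre-ft/yr = 25680 m³/d
t = 2.9 weeks = 20.3 d
ΔV = Q × t = 25680 m³/d × 20.3 d = 5.214 × 10^5 m³
Δh = ΔV / (Sy × A) = 5.214 × 10^5 / (0.12 × 7.7 × 10^5) = 5.643 m

Δh ≈ 5.64 m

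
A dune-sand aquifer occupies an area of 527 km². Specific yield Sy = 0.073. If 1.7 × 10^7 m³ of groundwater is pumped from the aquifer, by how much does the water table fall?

Δh ≈ 0.442 m

A = 527 km² = 5.27 × 10^8 m²
Δh = ΔV / (Sy × A) = 1.7 × 10^7 m³ / (0.073 × 5.27 × 10^8 m²) = 0.4419 m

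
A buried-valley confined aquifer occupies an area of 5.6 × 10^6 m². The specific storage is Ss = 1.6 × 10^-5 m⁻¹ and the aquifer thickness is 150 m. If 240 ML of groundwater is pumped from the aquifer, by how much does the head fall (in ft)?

S = Ss × b = 1.6 × 10^-5 m⁻¹ × 150 m = 2.4 × 10^-3
ΔV = 240 ML = 2.4 × 10^5 m³
Δh = ΔV / (S × A) = 2.4 × 10^5 m³ / (0.0024 × 5.6 × 10^6 m²) = 17.86 m
Δh = 17.86 m = 58.59 ft

Δh ≈ 58.6 ft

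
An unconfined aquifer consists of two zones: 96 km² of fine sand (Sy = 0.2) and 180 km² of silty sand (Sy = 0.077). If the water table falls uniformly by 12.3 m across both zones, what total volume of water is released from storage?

A₁ = 96 km² = 9.6 × 10^7 m²; A₂ = 180 km² = 1.8 × 10^8 m²
ΔV₁ = 0.2 × 9.6 × 10^7 × 12.3 = 2.362 × 10^8 m³
ΔV₂ = 0.077 × 1.8 × 10^8 × 12.3 = 1.705 × 10^8 m³
ΔV = ΔV₁ + ΔV₂ = 4.066 × 10^8 m³

ΔV ≈ 4.07 × 10^8 m³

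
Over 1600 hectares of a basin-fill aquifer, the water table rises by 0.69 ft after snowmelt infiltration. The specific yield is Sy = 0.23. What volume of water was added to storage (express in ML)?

ΔV ≈ 774 ML

A = 1600 hectares = 1.6 × 10^7 m²
Δh = 0.69 ft = 0.2103 m
ΔV = Sy × A × Δh = 0.23 × 1.6 × 10^7 m² × 0.2103 m = 7.739 × 10^5 m³
ΔV = 7.739 × 10^5 m³ = 773.9 ML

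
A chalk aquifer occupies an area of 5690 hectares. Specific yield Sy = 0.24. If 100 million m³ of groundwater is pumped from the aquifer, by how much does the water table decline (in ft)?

Δh ≈ 24 ft

A = 5690 hectares = 5.69 × 10^7 m²
ΔV = 100 million m³ = 1 × 10^8 m³
Δh = ΔV / (Sy × A) = 1 × 10^8 m³ / (0.24 × 5.69 × 10^7 m²) = 7.323 m
Δh = 7.323 m = 24.02 ft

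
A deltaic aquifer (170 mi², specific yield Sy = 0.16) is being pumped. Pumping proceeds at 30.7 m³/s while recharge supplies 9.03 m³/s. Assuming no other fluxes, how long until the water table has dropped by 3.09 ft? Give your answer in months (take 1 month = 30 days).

A = 170 mi² = 4.403 × 10^8 m²
Δh = 3.09 ft = 0.9418 m
ΔV = Sy × A × Δh = 0.16 × 4.403 × 10^8 × 0.9418 = 6.635 × 10^7 m³
Net withdrawal = 30.7 − 9.03 = 21.67 m³/s = 1.872 × 10^6 m³/d
t = ΔV / Q = 6.635 × 10^7 m³ / 1.872 × 10^6 m³/d = 35.44 d
t = 35.44 d ≈ 1.181 months

t ≈ 1.18 months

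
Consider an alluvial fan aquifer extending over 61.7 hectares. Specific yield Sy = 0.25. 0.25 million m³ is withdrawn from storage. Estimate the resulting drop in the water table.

A = 61.7 hectares = 6.17 × 10^5 m²
ΔV = 0.25 million m³ = 2.5 × 10^5 m³
Δh = ΔV / (Sy × A) = 2.5 × 10^5 m³ / (0.25 × 6.17 × 10^5 m²) = 1.621 m

Δh ≈ 1.62 m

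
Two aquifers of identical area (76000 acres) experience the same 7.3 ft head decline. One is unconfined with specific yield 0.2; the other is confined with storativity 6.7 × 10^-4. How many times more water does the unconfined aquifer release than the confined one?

A = 76000 acres = 3.076 × 10^8 m²
Δh = 7.3 ft = 2.225 m
Unconfined: ΔV_u = Sy × A × Δh = 0.2 × 3.076 × 10^8 × 2.225 = 1.369 × 10^8 m³
Confined: ΔV_c = S × A × Δh = 6.7 × 10^-4 × 3.076 × 10^8 × 2.225 = 4.585 × 10^5 m³
Ratio = ΔV_u / ΔV_c = Sy / S = 0.2 / 6.7 × 10^-4 = 298.5

ΔV_u / ΔV_c ≈ 299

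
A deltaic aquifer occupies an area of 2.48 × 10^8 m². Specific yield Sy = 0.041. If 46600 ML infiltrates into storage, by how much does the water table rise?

Δh ≈ 4.58 m

ΔV = 46600 ML = 4.66 × 10^7 m³
Δh = ΔV / (Sy × A) = 4.66 × 10^7 m³ / (0.041 × 2.48 × 10^8 m²) = 4.583 m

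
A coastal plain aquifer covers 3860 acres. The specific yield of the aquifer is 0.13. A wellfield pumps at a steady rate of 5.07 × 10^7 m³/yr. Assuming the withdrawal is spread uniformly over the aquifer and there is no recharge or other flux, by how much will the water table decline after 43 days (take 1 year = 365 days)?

Δh ≈ 2.94 m

A = 3860 acres = 1.562 × 10^7 m²
Q = 5.07 × 10^7 m³/yr = 1.389 × 10^5 m³/d
ΔV = Q × t = 1.389 × 10^5 m³/d × 43 d = 5.973 × 10^6 m³
Δh = ΔV / (Sy × A) = 5.973 × 10^6 / (0.13 × 1.562 × 10^7) = 2.941 m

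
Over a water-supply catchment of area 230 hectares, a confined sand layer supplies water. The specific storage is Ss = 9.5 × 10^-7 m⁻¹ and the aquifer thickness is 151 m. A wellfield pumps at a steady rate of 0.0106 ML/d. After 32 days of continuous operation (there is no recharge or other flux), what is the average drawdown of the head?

Δh ≈ 1.03 m

S = Ss × b = 9.5 × 10^-7 m⁻¹ × 151 m = 1.434 × 10^-4
A = 230 hectares = 2.3 × 10^6 m²
Q = 0.0106 ML/d = 10.6 m³/d
ΔV = Q × t = 10.6 m³/d × 32 d = 339.2 m³
Δh = ΔV / (S × A) = 339.2 / (1.434 × 10^-4 × 2.3 × 10^6) = 1.028 m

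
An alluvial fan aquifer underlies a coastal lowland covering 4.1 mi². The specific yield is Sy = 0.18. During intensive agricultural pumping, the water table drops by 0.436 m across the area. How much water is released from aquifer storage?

A = 4.1 mi² = 1.062 × 10^7 m²
ΔV = Sy × A × Δh = 0.18 × 1.062 × 10^7 m² × 0.436 m = 8.334 × 10^5 m³

ΔV ≈ 8.33 × 10^5 m³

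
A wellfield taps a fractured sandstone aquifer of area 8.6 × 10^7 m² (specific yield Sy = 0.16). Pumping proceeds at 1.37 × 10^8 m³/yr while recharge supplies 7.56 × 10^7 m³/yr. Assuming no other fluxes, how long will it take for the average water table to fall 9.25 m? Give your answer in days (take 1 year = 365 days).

ΔV = Sy × A × Δh = 0.16 × 8.6 × 10^7 × 9.25 = 1.273 × 10^8 m³
Net withdrawal = 1.37 × 10^8 − 7.56 × 10^7 = 6.14 × 10^7 m³/yr = 1.682 × 10^5 m³/d
t = ΔV / Q = 1.273 × 10^8 m³ / 1.682 × 10^5 m³/d = 756.6 d

t ≈ 757 days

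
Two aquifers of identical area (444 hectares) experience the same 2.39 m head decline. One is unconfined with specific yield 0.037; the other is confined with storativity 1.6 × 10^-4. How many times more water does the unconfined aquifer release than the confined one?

ΔV_u / ΔV_c ≈ 231

A = 444 hectares = 4.44 × 10^6 m²
Unconfined: ΔV_u = Sy × A × Δh = 0.037 × 4.44 × 10^6 × 2.39 = 3.926 × 10^5 m³
Confined: ΔV_c = S × A × Δh = 1.6 × 10^-4 × 4.44 × 10^6 × 2.39 = 1698 m³
Ratio = ΔV_u / ΔV_c = Sy / S = 0.037 / 1.6 × 10^-4 = 231.2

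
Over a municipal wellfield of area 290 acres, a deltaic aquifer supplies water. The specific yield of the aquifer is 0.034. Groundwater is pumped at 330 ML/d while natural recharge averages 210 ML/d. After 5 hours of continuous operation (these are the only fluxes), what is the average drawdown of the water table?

A = 290 acres = 1.174 × 10^6 m²
Net abstraction = 330 − 210 = 120 ML/d
Q_net = 120 ML/d = 1.2 × 10^5 m³/d
t = 5 hours = 0.2083 d
ΔV = Q × t = 1.2 × 10^5 m³/d × 0.2083 d = 25000 m³
Δh = ΔV / (Sy × A) = 25000 / (0.034 × 1.174 × 10^6) = 0.6265 m

Δh ≈ 0.627 m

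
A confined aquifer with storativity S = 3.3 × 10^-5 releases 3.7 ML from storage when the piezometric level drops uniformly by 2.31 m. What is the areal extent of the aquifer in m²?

ΔV = 3.7 ML = 3700 m³
A = ΔV / (S × Δh) = 3700 / (3.3 × 10^-5 × 2.31) = 4.854 × 10^7 m²

A ≈ 4.85 × 10^7 m²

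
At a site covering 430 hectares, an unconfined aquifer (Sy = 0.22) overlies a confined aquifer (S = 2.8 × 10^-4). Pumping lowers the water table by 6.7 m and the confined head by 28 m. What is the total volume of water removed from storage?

ΔV ≈ 6.37 × 10^6 m³

A = 430 hectares = 4.3 × 10^6 m²
Unconfined: ΔV_u = Sy × A × Δh_u = 0.22 × 4.3 × 10^6 × 6.7 = 6.338 × 10^6 m³
Confined: ΔV_c = S × A × Δh_c = 2.8 × 10^-4 × 4.3 × 10^6 × 28 = 33710 m³
Total ΔV = 6.338 × 10^6 + 33710 = 6.372 × 10^6 m³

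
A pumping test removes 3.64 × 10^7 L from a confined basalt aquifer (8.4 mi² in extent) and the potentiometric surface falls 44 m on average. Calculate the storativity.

A = 8.4 mi² = 2.176 × 10^7 m²
ΔV = 3.64 × 10^7 L = 36400 m³
S = ΔV / (A × Δh) = 36400 m³ / (2.176 × 10^7 m² × 44 m) = 3.803 × 10^-5

S ≈ 3.8 × 10^-5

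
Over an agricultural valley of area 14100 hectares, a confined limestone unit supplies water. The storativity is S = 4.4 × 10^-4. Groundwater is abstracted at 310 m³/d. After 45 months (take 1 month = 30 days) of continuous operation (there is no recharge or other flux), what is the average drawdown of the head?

Δh ≈ 6.75 m

A = 14100 hectares = 1.41 × 10^8 m²
t = 45 months = 1350 d
ΔV = Q × t = 310 m³/d × 1350 d = 4.185 × 10^5 m³
Δh = ΔV / (S × A) = 4.185 × 10^5 / (4.4 × 10^-4 × 1.41 × 10^8) = 6.746 m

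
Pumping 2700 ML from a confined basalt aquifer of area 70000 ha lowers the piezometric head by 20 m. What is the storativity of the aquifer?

A = 70000 ha = 7 × 10^8 m²
ΔV = 2700 ML = 2.7 × 10^6 m³
S = ΔV / (A × Δh) = 2.7 × 10^6 m³ / (7 × 10^8 m² × 20 m) = 1.929 × 10^-4

S ≈ 1.9 × 10^-4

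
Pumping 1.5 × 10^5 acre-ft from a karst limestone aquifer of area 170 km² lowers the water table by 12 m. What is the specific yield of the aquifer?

Sy ≈ 0.091

A = 170 km² = 1.7 × 10^8 m²
ΔV = 1.5 × 10^5 acre-ft = 1.85 × 10^8 m³
Sy = ΔV / (A × Δh) = 1.85 × 10^8 m³ / (1.7 × 10^8 m² × 12 m) = 0.0907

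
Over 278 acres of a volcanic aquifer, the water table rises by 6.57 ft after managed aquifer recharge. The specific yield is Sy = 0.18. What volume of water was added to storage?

A = 278 acres = 1.125 × 10^6 m²
Δh = 6.57 ft = 2.003 m
ΔV = Sy × A × Δh = 0.18 × 1.125 × 10^6 m² × 2.003 m = 4.055 × 10^5 m³

ΔV ≈ 4.06 × 10^5 m³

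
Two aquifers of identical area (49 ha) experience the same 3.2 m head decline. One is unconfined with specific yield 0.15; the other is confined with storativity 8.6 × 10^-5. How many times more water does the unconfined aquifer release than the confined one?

ΔV_u / ΔV_c ≈ 1740

A = 49 ha = 4.9 × 10^5 m²
Unconfined: ΔV_u = Sy × A × Δh = 0.15 × 4.9 × 10^5 × 3.2 = 2.352 × 10^5 m³
Confined: ΔV_c = S × A × Δh = 8.6 × 10^-5 × 4.9 × 10^5 × 3.2 = 134.8 m³
Ratio = ΔV_u / ΔV_c = Sy / S = 0.15 / 8.6 × 10^-5 = 1744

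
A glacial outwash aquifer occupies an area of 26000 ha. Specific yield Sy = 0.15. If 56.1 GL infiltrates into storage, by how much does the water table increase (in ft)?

A = 26000 ha = 2.6 × 10^8 m²
ΔV = 56.1 GL = 5.61 × 10^7 m³
Δh = ΔV / (Sy × A) = 5.61 × 10^7 m³ / (0.15 × 2.6 × 10^8 m²) = 1.438 m
Δh = 1.438 m = 4.719 ft

Δh ≈ 4.72 ft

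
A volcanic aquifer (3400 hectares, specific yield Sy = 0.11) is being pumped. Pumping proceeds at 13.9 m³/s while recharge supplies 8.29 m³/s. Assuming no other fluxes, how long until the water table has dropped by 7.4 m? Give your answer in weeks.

t ≈ 8.16 weeks

A = 3400 hectares = 3.4 × 10^7 m²
ΔV = Sy × A × Δh = 0.11 × 3.4 × 10^7 × 7.4 = 2.768 × 10^7 m³
Net withdrawal = 13.9 − 8.29 = 5.61 m³/s = 4.847 × 10^5 m³/d
t = ΔV / Q = 2.768 × 10^7 m³ / 4.847 × 10^5 m³/d = 57.1 d
t = 57.1 d ≈ 8.157 weeks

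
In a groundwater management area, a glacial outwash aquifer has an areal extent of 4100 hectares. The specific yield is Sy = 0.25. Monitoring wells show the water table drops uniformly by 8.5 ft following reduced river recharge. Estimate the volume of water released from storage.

A = 4100 hectares = 4.1 × 10^7 m²
Δh = 8.5 ft = 2.591 m
ΔV = Sy × A × Δh = 0.25 × 4.1 × 10^7 m² × 2.591 m = 2.656 × 10^7 m³

ΔV ≈ 2.66 × 10^7 m³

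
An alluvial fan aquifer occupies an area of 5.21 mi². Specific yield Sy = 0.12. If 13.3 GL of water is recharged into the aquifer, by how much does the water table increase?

Δh ≈ 8.21 m

A = 5.21 mi² = 1.349 × 10^7 m²
ΔV = 13.3 GL = 1.33 × 10^7 m³
Δh = ΔV / (Sy × A) = 1.33 × 10^7 m³ / (0.12 × 1.349 × 10^7 m²) = 8.214 m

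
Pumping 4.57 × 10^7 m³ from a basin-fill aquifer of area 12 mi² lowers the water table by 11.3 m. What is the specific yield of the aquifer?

Sy ≈ 0.13

A = 12 mi² = 3.108 × 10^7 m²
Sy = ΔV / (A × Δh) = 4.57 × 10^7 m³ / (3.108 × 10^7 m² × 11.3 m) = 0.1301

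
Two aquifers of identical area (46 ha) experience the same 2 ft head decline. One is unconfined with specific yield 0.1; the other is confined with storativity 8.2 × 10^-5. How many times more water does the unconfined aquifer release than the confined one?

ΔV_u / ΔV_c ≈ 1220

A = 46 ha = 4.6 × 10^5 m²
Δh = 2 ft = 0.6096 m
Unconfined: ΔV_u = Sy × A × Δh = 0.1 × 4.6 × 10^5 × 0.6096 = 28040 m³
Confined: ΔV_c = S × A × Δh = 8.2 × 10^-5 × 4.6 × 10^5 × 0.6096 = 22.99 m³
Ratio = ΔV_u / ΔV_c = Sy / S = 0.1 / 8.2 × 10^-5 = 1220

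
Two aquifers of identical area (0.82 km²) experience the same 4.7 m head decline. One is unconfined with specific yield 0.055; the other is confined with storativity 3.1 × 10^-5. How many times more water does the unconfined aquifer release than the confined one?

ΔV_u / ΔV_c ≈ 1770

A = 0.82 km² = 8.2 × 10^5 m²
Unconfined: ΔV_u = Sy × A × Δh = 0.055 × 8.2 × 10^5 × 4.7 = 2.12 × 10^5 m³
Confined: ΔV_c = S × A × Δh = 3.1 × 10^-5 × 8.2 × 10^5 × 4.7 = 119.5 m³
Ratio = ΔV_u / ΔV_c = Sy / S = 0.055 / 3.1 × 10^-5 = 1774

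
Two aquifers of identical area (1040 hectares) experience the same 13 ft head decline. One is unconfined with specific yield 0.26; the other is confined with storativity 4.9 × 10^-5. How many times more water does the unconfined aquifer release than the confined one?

A = 1040 hectares = 1.04 × 10^7 m²
Δh = 13 ft = 3.962 m
Unconfined: ΔV_u = Sy × A × Δh = 0.26 × 1.04 × 10^7 × 3.962 = 1.071 × 10^7 m³
Confined: ΔV_c = S × A × Δh = 4.9 × 10^-5 × 1.04 × 10^7 × 3.962 = 2019 m³
Ratio = ΔV_u / ΔV_c = Sy / S = 0.26 / 4.9 × 10^-5 = 5306

ΔV_u / ΔV_c ≈ 5310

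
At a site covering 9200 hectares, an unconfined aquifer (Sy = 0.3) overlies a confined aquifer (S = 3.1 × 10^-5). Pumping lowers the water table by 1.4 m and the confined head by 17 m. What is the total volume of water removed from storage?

ΔV ≈ 3.87 × 10^7 m³

A = 9200 hectares = 9.2 × 10^7 m²
Unconfined: ΔV_u = Sy × A × Δh_u = 0.3 × 9.2 × 10^7 × 1.4 = 3.864 × 10^7 m³
Confined: ΔV_c = S × A × Δh_c = 3.1 × 10^-5 × 9.2 × 10^7 × 17 = 48480 m³
Total ΔV = 3.864 × 10^7 + 48480 = 3.869 × 10^7 m³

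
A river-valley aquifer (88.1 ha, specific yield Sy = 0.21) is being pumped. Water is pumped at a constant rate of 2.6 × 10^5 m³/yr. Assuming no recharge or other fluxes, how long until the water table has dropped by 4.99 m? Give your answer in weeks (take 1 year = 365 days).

A = 88.1 ha = 8.81 × 10^5 m²
ΔV = Sy × A × Δh = 0.21 × 8.81 × 10^5 × 4.99 = 9.232 × 10^5 m³
Q = 2.6 × 10^5 m³/yr = 712.3 m³/d
t = ΔV / Q = 9.232 × 10^5 m³ / 712.3 m³/d = 1296 d
t = 1296 d ≈ 185.1 weeks

t ≈ 185 weeks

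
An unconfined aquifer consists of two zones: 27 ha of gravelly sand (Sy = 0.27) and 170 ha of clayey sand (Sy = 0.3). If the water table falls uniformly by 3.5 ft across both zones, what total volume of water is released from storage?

ΔV ≈ 6.22 × 10^5 m³

A₁ = 27 ha = 2.7 × 10^5 m²; A₂ = 170 ha = 1.7 × 10^6 m²
Δh = 3.5 ft = 1.067 m
ΔV₁ = 0.27 × 2.7 × 10^5 × 1.067 = 77770 m³
ΔV₂ = 0.3 × 1.7 × 10^6 × 1.067 = 5.441 × 10^5 m³
ΔV = ΔV₁ + ΔV₂ = 6.218 × 10^5 m³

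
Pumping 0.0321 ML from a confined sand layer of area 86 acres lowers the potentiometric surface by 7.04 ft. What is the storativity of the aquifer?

A = 86 acres = 3.48 × 10^5 m²
Δh = 7.04 ft = 2.146 m
ΔV = 0.0321 ML = 32.1 m³
S = ΔV / (A × Δh) = 32.1 m³ / (3.48 × 10^5 m² × 2.146 m) = 4.298 × 10^-5

S ≈ 4.3 × 10^-5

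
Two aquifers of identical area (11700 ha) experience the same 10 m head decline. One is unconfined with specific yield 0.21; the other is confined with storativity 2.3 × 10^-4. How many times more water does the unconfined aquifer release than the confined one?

ΔV_u / ΔV_c ≈ 913

A = 11700 ha = 1.17 × 10^8 m²
Unconfined: ΔV_u = Sy × A × Δh = 0.21 × 1.17 × 10^8 × 10 = 2.457 × 10^8 m³
Confined: ΔV_c = S × A × Δh = 2.3 × 10^-4 × 1.17 × 10^8 × 10 = 2.691 × 10^5 m³
Ratio = ΔV_u / ΔV_c = Sy / S = 0.21 / 2.3 × 10^-4 = 913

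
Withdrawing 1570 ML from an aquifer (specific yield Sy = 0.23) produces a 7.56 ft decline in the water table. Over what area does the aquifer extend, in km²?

Δh = 7.56 ft = 2.304 m
ΔV = 1570 ML = 1.57 × 10^6 m³
A = ΔV / (Sy × Δh) = 1.57 × 10^6 / (0.23 × 2.304) = 2.962 × 10^6 m²
A = 2.962 × 10^6 m² = 2.962 km²

A ≈ 2.96 km²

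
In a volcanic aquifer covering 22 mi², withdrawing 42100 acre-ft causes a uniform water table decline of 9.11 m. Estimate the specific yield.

A = 22 mi² = 5.698 × 10^7 m²
ΔV = 42100 acre-ft = 5.193 × 10^7 m³
Sy = ΔV / (A × Δh) = 5.193 × 10^7 m³ / (5.698 × 10^7 m² × 9.11 m) = 0.1

Sy ≈ 0.1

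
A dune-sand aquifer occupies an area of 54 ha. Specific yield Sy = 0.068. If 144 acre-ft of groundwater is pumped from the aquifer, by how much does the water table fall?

A = 54 ha = 5.4 × 10^5 m²
ΔV = 144 acre-ft = 1.776 × 10^5 m³
Δh = ΔV / (Sy × A) = 1.776 × 10^5 m³ / (0.068 × 5.4 × 10^5 m²) = 4.837 m

Δh ≈ 4.84 m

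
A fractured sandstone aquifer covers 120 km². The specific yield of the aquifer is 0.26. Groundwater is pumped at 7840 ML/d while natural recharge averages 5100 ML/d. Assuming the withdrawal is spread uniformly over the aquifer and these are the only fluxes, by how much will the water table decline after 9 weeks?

A = 120 km² = 1.2 × 10^8 m²
Net abstraction = 7840 − 5100 = 2740 ML/d
Q_net = 2740 ML/d = 2.74 × 10^6 m³/d
t = 9 weeks = 63 d
ΔV = Q × t = 2.74 × 10^6 m³/d × 63 d = 1.726 × 10^8 m³
Δh = ΔV / (Sy × A) = 1.726 × 10^8 / (0.26 × 1.2 × 10^8) = 5.533 m

Δh ≈ 5.53 m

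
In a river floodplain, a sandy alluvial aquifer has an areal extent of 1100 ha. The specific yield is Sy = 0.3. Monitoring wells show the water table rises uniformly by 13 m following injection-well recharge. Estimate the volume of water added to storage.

ΔV ≈ 4.29 × 10^7 m³

A = 1100 ha = 1.1 × 10^7 m²
ΔV = Sy × A × Δh = 0.3 × 1.1 × 10^7 m² × 13 m = 4.29 × 10^7 m³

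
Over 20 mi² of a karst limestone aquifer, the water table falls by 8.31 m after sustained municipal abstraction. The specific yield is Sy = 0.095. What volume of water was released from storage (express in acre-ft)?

A = 20 mi² = 5.18 × 10^7 m²
ΔV = Sy × A × Δh = 0.095 × 5.18 × 10^7 m² × 8.31 m = 4.089 × 10^7 m³
ΔV = 4.089 × 10^7 m³ = 33150 acre-ft

ΔV ≈ 33200 acre-ft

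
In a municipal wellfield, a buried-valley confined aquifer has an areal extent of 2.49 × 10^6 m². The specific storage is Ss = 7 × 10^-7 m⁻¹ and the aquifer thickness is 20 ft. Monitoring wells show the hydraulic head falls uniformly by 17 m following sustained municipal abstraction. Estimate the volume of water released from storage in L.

ΔV ≈ 1.81 × 10^5 L

b = 20 ft = 6.096 m
S = Ss × b = 7 × 10^-7 m⁻¹ × 6.096 m = 4.267 × 10^-6
ΔV = S × A × Δh = 4.267 × 10^-6 × 2.49 × 10^6 m² × 17 m = 180.6 m³
ΔV = 180.6 m³ = 1.806 × 10^5 L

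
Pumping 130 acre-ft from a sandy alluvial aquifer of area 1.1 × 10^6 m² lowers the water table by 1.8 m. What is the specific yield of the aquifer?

ΔV = 130 acre-ft = 1.604 × 10^5 m³
Sy = ΔV / (A × Δh) = 1.604 × 10^5 m³ / (1.1 × 10^6 m² × 1.8 m) = 0.08099

Sy ≈ 0.081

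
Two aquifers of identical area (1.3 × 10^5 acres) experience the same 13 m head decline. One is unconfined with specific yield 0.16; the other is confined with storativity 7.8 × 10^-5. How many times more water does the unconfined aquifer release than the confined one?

ΔV_u / ΔV_c ≈ 2050

A = 1.3 × 10^5 acres = 5.261 × 10^8 m²
Unconfined: ΔV_u = Sy × A × Δh = 0.16 × 5.261 × 10^8 × 13 = 1.094 × 10^9 m³
Confined: ΔV_c = S × A × Δh = 7.8 × 10^-5 × 5.261 × 10^8 × 13 = 5.335 × 10^5 m³
Ratio = ΔV_u / ΔV_c = Sy / S = 0.16 / 7.8 × 10^-5 = 2051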